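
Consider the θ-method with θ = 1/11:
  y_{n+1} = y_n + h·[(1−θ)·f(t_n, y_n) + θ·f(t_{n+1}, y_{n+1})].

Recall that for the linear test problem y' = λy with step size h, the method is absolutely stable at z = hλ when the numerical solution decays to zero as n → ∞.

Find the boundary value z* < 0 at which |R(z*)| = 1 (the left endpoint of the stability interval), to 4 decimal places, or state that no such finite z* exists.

left endpoint -2.4444.

With y'=λy (z=hλ):
  y_{n+1} = y_n + z·[10/11·y_n + 1/11·y_{n+1}] ⇒ (1 − 1/11z)y_{n+1} = (1 + 10/11z)y_n
  R(z) = (1 + 10/11z)/(1 − 1/11z).

Solve |R(x)|<1 on ℝ⁻.
x=-0.48: |R|=0.5401
R=−1: 1+10/11x = −1+1/11x ⇒ -9/11x=2 ⇒ x=2/(-9/11)=-2.4444
Confirm numerically:
  x=-2.298: |R|=0.90089 <1
  x=-2.081: |R|=0.74994 <1
  x=-1.827: |R|=0.56677 <1
  x=-1.712: |R|=0.48143 <1
  x=-3.011: |R|=1.36393 >1
  x=-2.812: |R|=1.23950 >1
  x=-2.567: |R|=1.08130 >1
Interval (-2.4444, 0).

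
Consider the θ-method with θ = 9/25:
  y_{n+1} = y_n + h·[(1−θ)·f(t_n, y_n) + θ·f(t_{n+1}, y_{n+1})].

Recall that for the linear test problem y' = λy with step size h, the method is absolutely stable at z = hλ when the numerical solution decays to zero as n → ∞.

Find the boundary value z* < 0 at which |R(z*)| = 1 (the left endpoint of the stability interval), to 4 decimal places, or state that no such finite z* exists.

With y'=λy (z=hλ):
  y_{n+1} = y_n + z·[16/25·y_n + 9/25·y_{n+1}] ⇒ (1 − 9/25z)y_{n+1} = (1 + 16/25z)y_n
  so R(z) = (1 + 16/25z)/(1 − 9/25z).

Solve |R(x)|<1 on ℝ⁻.
x=-1.73: |R|=0.0661
R=−1: 1+16/25x = −1+9/25x ⇒ -7/25x=2 ⇒ x=2/(-7/25)=-7.1429
Confirm numerically:
  x=-7.011: |R|=0.98952 <1
  x=-5.694: |R|=0.86698 <1
  x=-3.320: |R|=0.51239 <1
  x=-7.700: |R|=1.04136 >1
  x=-7.540: |R|=1.02994 >1
  x=-7.521: |R|=1.02856 >1
Interval (-7.1429, 0).

left endpoint -7.1429.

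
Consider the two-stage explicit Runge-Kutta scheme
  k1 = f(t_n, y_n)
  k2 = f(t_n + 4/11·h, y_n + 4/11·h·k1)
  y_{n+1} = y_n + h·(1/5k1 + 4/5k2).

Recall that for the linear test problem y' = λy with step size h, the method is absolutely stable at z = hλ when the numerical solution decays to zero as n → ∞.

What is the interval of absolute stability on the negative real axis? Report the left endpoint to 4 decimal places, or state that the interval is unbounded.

(-3.4375, 0).

Test eqn y'=λy, z=hλ:
  k1=λy_n ⇒ h·k1=z·y_n;  k2=λ(1+4/11z)y_n ⇒ h·k2=z(1+4/11z)y_n
  y_{n+1}/y_n = 1 + 1/5z + 4/5z(1+4/11z) = 1 + z + 16/55z²
  R(z) = 1 + z + 16/55z².

Find x<0 with |R(x)|<1.
x=-1.12: |R|=0.2449
R=1: x+16/55x²=0 ⇒ x=−55/16=-3.4375; min R=1−1/(4·16/55)=0.1406>−1
Confirm numerically:
  x=-2.993: |R|=0.61298 <1
  x=-2.963: |R|=0.59100 <1
  x=-2.577: |R|=0.35491 <1
  x=-1.659: |R|=0.14166 <1
  x=-3.955: |R|=1.59541 >1
  x=-3.779: |R|=1.37543 >1
  x=-3.672: |R|=1.25050 >1
Interval (-3.4375, 0).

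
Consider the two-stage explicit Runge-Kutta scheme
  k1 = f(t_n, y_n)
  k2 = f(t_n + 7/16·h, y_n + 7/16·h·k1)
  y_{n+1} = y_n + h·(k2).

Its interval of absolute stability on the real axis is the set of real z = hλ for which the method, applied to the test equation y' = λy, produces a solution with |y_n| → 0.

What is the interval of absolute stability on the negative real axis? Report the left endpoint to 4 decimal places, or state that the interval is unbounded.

With y'=λy (z=hλ):
  k1=λy_n ⇒ h·k1=z·y_n;  k2=λ(1+7/16z)y_n ⇒ h·k2=z(1+7/16z)y_n
  y_{n+1}/y_n = 1 + z(1+7/16z) = 1 + z + 7/16z²
  ⇒ R(z) = 1 + z + 7/16z².

Solve |R(x)|<1 on ℝ⁻.
x=-0.39: |R|=0.6765
R=1: x+7/16x²=0 ⇒ x=−16/7=-2.2857; min R=1−1/(4·7/16)=0.4286>−1
Confirm numerically:
  x=-2.244: |R|=0.95905 <1
  x=-1.476: |R|=0.47713 <1
  x=-1.063: |R|=0.43136 <1
  x=-0.982: |R|=0.43989 <1
  x=-2.806: |R|=1.63872 >1
  x=-2.501: |R|=1.23556 >1
  x=-2.495: |R|=1.22845 >1
Interval (-2.2857, 0).

z∈(-2.2857,0).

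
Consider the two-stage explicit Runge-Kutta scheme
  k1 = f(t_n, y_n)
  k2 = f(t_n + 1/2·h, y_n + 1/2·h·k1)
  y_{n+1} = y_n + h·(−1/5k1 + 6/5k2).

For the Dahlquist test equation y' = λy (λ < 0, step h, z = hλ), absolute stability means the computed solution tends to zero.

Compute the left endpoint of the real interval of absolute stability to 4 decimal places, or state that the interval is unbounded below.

On y'=λy, z=hλ:
  k1=λy_n ⇒ h·k1=z·y_n;  k2=λ(1+1/2z)y_n ⇒ h·k2=z(1+1/2z)y_n
  y_{n+1}/y_n = 1 − 1/5z + 6/5z(1+1/2z) = 1 + z + 3/5z²
  Hence R(z) = 1 + z + 3/5z².

Boundary: |R(x)|=1, x<0.
x=-0.47: |R|=0.6625
R=1: x+3/5x²=0 ⇒ x=−5/3=-1.6667; min R=1−1/(4·3/5)=0.5833>−1
Confirm numerically:
  x=-1.528: |R|=0.87287 <1
  x=-1.305: |R|=0.71681 <1
  x=-1.172: |R|=0.65215 <1
  x=-1.868: |R|=1.22565 >1
  x=-1.839: |R|=1.19015 >1
  x=-1.792: |R|=1.13476 >1
Interval (-1.6667, 0).

left endpoint -1.6667.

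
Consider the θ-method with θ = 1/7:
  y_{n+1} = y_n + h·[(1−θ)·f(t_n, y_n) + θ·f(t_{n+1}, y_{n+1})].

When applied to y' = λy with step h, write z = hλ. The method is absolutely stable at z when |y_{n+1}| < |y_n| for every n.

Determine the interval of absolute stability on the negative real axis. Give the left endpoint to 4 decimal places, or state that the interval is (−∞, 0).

Test eqn y'=λy, z=hλ:
  y_{n+1} = y_n + z·[6/7·y_n + 1/7·y_{n+1}] ⇒ (1 − 1/7z)y_{n+1} = (1 + 6/7z)y_n
  R(z) = (1 + 6/7z)/(1 − 1/7z).

Find x<0 with |R(x)|<1.
x=-0.76: |R|=0.3144
R=−1: 1+6/7x = −1+1/7x ⇒ -5/7x=2 ⇒ x=2/(-5/7)=-2.8000
Confirm numerically:
  x=-2.514: |R|=0.84970 <1
  x=-2.451: |R|=0.81536 <1
  x=-1.566: |R|=0.27971 <1
  x=-1.397: |R|=0.16458 <1
  x=-3.318: |R|=1.25102 >1
  x=-3.309: |R|=1.24687 >1
  x=-3.278: |R|=1.23254 >1
Stable set (-2.8000, 0).

(-2.8000, 0).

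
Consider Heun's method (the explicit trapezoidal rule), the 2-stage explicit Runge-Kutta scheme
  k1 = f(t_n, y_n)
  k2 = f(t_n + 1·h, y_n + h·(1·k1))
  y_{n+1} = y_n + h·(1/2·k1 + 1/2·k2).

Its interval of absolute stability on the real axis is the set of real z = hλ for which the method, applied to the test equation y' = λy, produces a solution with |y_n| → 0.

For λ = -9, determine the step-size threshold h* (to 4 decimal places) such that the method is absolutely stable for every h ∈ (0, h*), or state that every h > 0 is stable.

Set f=λy, z=hλ:
  order 2, 2-stage ⇒ R(z)=1+z+z^2/2
  (e.g. R(-0.37)=0.69845, |R|=0.69845)

Solve |R(x)|<1 on ℝ⁻.
x=-0.37: |R|=0.6985
|R(-2.32)|=1.3712 |R(-2.13)|=1.1384 |R(-1.39)|=0.5760
Bisect:
  x_lo=-2.7520 |R|=2.0347  x_hi=-0.0582 |R|=0.9435
  mid=-1.40510 |R|=0.58205 →hi
  mid=-2.07853 |R|=1.08161 →lo
  mid=-1.74181 |R|=0.77514 →hi
  mid=-1.91017 |R|=0.91421 →hi
  mid=-1.99435 |R|=0.99437 →hi
  mid=-2.03644 |R|=1.03710 →lo
  mid=-2.01539 |R|=1.01551 →lo
  mid=-2.00487 |R|=1.00488 →lo
  ...
  [-2.00010,-1.99994] ⇒ x*=-2.0000
Interval (-2.0000, 0).

(-2.0000,0); λ=-9 ⇒ h* = 0.2222.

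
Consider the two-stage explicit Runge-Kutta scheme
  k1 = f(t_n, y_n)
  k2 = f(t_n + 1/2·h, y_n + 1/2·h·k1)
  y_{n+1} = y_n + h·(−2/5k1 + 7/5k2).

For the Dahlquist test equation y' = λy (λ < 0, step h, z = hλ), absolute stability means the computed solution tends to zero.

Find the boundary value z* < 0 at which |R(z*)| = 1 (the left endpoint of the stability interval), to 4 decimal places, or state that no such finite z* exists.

Test eqn y'=λy, z=hλ:
  k1=λy_n ⇒ h·k1=z·y_n;  k2=λ(1+1/2z)y_n ⇒ h·k2=z(1+1/2z)y_n
  y_{n+1}/y_n = 1 − 2/5z + 7/5z(1+1/2z) = 1 + z + 7/10z²
  Hence R(z) = 1 + z + 7/10z².

Solve |R(x)|<1 on ℝ⁻.
x=-0.43: |R|=0.6994
R=1: x+7/10x²=0 ⇒ x=−10/7=-1.4286; min R=1−1/(4·7/10)=0.6429>−1
Confirm numerically:
  x=-1.312: |R|=0.89294 <1
  x=-0.993: |R|=0.69723 <1
  x=-0.835: |R|=0.65306 <1
  x=-0.664: |R|=0.64463 <1
  x=-1.703: |R|=1.32715 >1
  x=-1.465: |R|=1.03736 >1
Stable set (-1.4286, 0).

left endpoint -1.4286.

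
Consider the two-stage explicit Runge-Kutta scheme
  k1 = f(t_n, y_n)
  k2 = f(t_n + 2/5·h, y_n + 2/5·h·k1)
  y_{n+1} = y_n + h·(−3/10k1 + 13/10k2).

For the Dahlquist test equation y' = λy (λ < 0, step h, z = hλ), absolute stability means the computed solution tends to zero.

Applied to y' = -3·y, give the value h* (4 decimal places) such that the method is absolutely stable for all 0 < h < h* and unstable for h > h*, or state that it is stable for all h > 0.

Set f=λy, z=hλ:
  k1=λy_n ⇒ h·k1=z·y_n;  k2=λ(1+2/5z)y_n ⇒ h·k2=z(1+2/5z)y_n
  y_{n+1}/y_n = 1 − 3/10z + 13/10z(1+2/5z) = 1 + z + 13/25z²
  Hence R(z) = 1 + z + 13/25z².

Need |R(x)|<1, x<0.
x=-0.33: |R|=0.7266
R=1: x+13/25x²=0 ⇒ x=−25/13=-1.9231; min R=1−1/(4·13/25)=0.5192>−1
Confirm numerically:
  x=-1.867: |R|=0.94556 <1
  x=-0.838: |R|=0.52717 <1
  x=-0.827: |R|=0.52864 <1
  x=-2.364: |R|=1.54202 >1
  x=-2.352: |R|=1.52459 >1
So |R|<1 on (-1.9231, 0).

(-1.9231,0); λ=-3 ⇒ h* = (25/13)/3 = 0.6410.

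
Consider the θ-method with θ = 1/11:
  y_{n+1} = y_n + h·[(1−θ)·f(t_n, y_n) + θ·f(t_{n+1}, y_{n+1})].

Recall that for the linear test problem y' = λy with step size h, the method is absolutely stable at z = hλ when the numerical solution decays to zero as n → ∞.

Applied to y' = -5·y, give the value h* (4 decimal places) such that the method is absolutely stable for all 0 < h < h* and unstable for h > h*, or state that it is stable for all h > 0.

Set f=λy, z=hλ:
  y_{n+1} = y_n + z·[10/11·y_n + 1/11·y_{n+1}] ⇒ (1 − 1/11z)y_{n+1} = (1 + 10/11z)y_n
  so R(z) = (1 + 10/11z)/(1 − 1/11z).

Solve |R(x)|<1 on ℝ⁻.
x=-0.42: |R|=0.5954
R=−1: 1+10/11x = −1+1/11x ⇒ -9/11x=2 ⇒ x=2/(-9/11)=-2.4444
Confirm numerically:
  x=-1.932: |R|=0.64337 <1
  x=-1.685: |R|=0.46117 <1
  x=-1.661: |R|=0.44309 <1
  x=-2.610: |R|=1.10948 >1
  x=-2.579: |R|=1.08918 >1
So |R|<1 on (-2.4444, 0).

(-2.4444,0); λ=-5 ⇒ h* = (22/9)/5 = 0.4889.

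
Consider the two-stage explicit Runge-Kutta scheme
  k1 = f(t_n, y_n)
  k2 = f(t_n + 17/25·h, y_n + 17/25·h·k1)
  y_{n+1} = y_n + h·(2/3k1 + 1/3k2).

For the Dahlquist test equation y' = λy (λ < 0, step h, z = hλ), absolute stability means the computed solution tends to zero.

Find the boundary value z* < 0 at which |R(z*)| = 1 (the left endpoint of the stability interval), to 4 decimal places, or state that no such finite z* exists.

left endpoint -4.4118.

Test eqn y'=λy, z=hλ:
  k1=λy_n ⇒ h·k1=z·y_n;  k2=λ(1+17/25z)y_n ⇒ h·k2=z(1+17/25z)y_n
  y_{n+1}/y_n = 1 + 2/3z + 1/3z(1+17/25z) = 1 + z + 17/75z²
  Hence R(z) = 1 + z + 17/75z².

Need |R(x)|<1, x<0.
x=-0.83: |R|=0.3262
R=1: x+17/75x²=0 ⇒ x=−75/17=-4.4118; min R=1−1/(4·17/75)=-0.1029>−1
Confirm numerically:
  x=-4.067: |R|=0.68218 <1
  x=-2.675: |R|=0.05306 <1
  x=-2.158: |R|=0.10242 <1
  x=-4.635: |R|=1.23453 >1
  x=-4.584: |R|=1.17896 >1
  x=-4.541: |R|=1.13302 >1
So |R|<1 on (-4.4118, 0).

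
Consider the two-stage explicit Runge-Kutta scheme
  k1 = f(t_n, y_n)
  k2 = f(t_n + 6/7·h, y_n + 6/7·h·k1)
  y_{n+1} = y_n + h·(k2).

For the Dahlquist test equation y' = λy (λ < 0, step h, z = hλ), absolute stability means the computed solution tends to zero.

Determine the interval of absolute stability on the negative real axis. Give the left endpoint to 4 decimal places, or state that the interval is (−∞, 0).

On y'=λy, z=hλ:
  k1=λy_n ⇒ h·k1=z·y_n;  k2=λ(1+6/7z)y_n ⇒ h·k2=z(1+6/7z)y_n
  y_{n+1}/y_n = 1 + z(1+6/7z) = 1 + z + 6/7z²
  ⇒ R(z) = 1 + z + 6/7z².

Solve |R(x)|<1 on ℝ⁻.
x=-1.32: |R|=1.1735
R=1: x+6/7x²=0 ⇒ x=−7/6=-1.1667; min R=1−1/(4·6/7)=0.7083>−1
Confirm numerically:
  x=-1.145: |R|=0.97874 <1
  x=-0.738: |R|=0.72884 <1
  x=-0.575: |R|=0.70839 <1
  x=-1.684: |R|=1.74673 >1
  x=-1.587: |R|=1.57177 >1
  x=-1.401: |R|=1.28140 >1
Interval (-1.1667, 0).

(-1.1667, 0).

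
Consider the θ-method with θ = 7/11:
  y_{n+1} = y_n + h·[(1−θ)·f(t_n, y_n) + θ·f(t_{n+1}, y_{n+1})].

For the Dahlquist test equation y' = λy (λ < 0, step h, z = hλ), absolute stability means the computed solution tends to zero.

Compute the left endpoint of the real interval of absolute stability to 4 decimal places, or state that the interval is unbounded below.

interval (−∞, 0).

On y'=λy, z=hλ:
  y_{n+1} = y_n + z·[4/11·y_n + 7/11·y_{n+1}] ⇒ (1 − 7/11z)y_{n+1} = (1 + 4/11z)y_n
  so R(z) = (1 + 4/11z)/(1 − 7/11z).

Find x<0 with |R(x)|<1.
x=-1.73: |R|=0.1765
x=-2: |R|=0.1200
x=-10: |R|=0.3580
x=-100: |R|=0.5471
θ=7/11≥1/2 ⇒ |1+4/11x|<|1−7/11x| ∀x<0 ⇒ stable on all of ℝ⁻.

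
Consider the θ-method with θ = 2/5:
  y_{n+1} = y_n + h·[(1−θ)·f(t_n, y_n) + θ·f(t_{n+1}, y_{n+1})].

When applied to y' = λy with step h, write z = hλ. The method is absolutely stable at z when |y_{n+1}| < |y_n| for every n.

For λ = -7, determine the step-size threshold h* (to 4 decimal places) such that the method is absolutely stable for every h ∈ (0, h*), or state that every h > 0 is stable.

(-10.0000,0); λ=-7 ⇒ h* = (10)/7 = 1.4286.

With y'=λy (z=hλ):
  y_{n+1} = y_n + z·[3/5·y_n + 2/5·y_{n+1}] ⇒ (1 − 2/5z)y_{n+1} = (1 + 3/5z)y_n
  ⇒ R(z) = (1 + 3/5z)/(1 − 2/5z).

Need |R(x)|<1, x<0.
x=-0.52: |R|=0.5695
R=−1: 1+3/5x = −1+2/5x ⇒ -1/5x=2 ⇒ x=2/(-1/5)=-10.0000
Confirm numerically:
  x=-7.837: |R|=0.89538 <1
  x=-6.595: |R|=0.81281 <1
  x=-5.749: |R|=0.74233 <1
  x=-5.265: |R|=0.69511 <1
  x=-10.244: |R|=1.00957 >1
  x=-10.157: |R|=1.00620 >1
  x=-10.078: |R|=1.00310 >1
So |R|<1 on (-10.0000, 0).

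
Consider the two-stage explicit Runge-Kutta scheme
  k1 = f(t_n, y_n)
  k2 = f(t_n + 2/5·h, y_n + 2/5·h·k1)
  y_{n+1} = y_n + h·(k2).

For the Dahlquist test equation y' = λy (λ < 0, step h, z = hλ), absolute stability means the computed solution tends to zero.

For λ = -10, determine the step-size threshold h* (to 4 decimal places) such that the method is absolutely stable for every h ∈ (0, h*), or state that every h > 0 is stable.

Set f=λy, z=hλ:
  k1=λy_n ⇒ h·k1=z·y_n;  k2=λ(1+2/5z)y_n ⇒ h·k2=z(1+2/5z)y_n
  y_{n+1}/y_n = 1 + z(1+2/5z) = 1 + z + 2/5z²
  ⇒ R(z) = 1 + z + 2/5z².

Solve |R(x)|<1 on ℝ⁻.
x=-0.76: |R|=0.4710
R=1: x+2/5x²=0 ⇒ x=−5/2=-2.5000; min R=1−1/(4·2/5)=0.3750>−1
Confirm numerically:
  x=-2.397: |R|=0.90124 <1
  x=-2.093: |R|=0.65926 <1
  x=-1.850: |R|=0.51900 <1
  x=-1.277: |R|=0.37529 <1
  x=-2.994: |R|=1.59161 >1
  x=-2.975: |R|=1.56525 >1
  x=-2.760: |R|=1.28704 >1
Stable set (-2.5000, 0).

(-2.5000,0); λ=-10 ⇒ h* = (5/2)/10 = 0.2500.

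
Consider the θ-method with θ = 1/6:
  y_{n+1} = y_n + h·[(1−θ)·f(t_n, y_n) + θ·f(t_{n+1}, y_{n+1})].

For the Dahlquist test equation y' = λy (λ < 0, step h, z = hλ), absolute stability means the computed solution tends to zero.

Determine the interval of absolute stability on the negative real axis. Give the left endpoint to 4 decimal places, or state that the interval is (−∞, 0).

On y'=λy, z=hλ:
  y_{n+1} = y_n + z·[5/6·y_n + 1/6·y_{n+1}] ⇒ (1 − 1/6z)y_{n+1} = (1 + 5/6z)y_n
  Hence R(z) = (1 + 5/6z)/(1 − 1/6z).

Find x<0 with |R(x)|<1.
x=-0.65: |R|=0.4135
R=−1: 1+5/6x = −1+1/6x ⇒ -2/3x=2 ⇒ x=2/(-2/3)=-3.0000
Confirm numerically:
  x=-2.558: |R|=0.79341 <1
  x=-1.786: |R|=0.37632 <1
  x=-1.455: |R|=0.17103 <1
  x=-3.155: |R|=1.06772 >1
  x=-3.145: |R|=1.06342 >1
So |R|<1 on (-3.0000, 0).

z∈(-3.0000,0).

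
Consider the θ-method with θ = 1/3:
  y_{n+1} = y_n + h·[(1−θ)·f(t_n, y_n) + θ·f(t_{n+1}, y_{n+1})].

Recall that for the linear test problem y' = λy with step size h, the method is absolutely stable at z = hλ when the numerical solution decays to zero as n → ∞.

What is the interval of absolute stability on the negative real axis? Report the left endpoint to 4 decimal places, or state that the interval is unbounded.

Test eqn y'=λy, z=hλ:
  y_{n+1} = y_n + z·[2/3·y_n + 1/3·y_{n+1}] ⇒ (1 − 1/3z)y_{n+1} = (1 + 2/3z)y_n
  Hence R(z) = (1 + 2/3z)/(1 − 1/3z).

Solve |R(x)|<1 on ℝ⁻.
x=-1.64: |R|=0.0603
R=−1: 1+2/3x = −1+1/3x ⇒ -1/3x=2 ⇒ x=2/(-1/3)=-6.0000
Confirm numerically:
  x=-5.475: |R|=0.93805 <1
  x=-4.594: |R|=0.81485 <1
  x=-4.502: |R|=0.80032 <1
  x=-3.422: |R|=0.59857 <1
  x=-6.592: |R|=1.06172 >1
  x=-6.064: |R|=1.00706 >1
  x=-6.030: |R|=1.00332 >1
Stable set (-6.0000, 0).

z∈(-6.0000,0).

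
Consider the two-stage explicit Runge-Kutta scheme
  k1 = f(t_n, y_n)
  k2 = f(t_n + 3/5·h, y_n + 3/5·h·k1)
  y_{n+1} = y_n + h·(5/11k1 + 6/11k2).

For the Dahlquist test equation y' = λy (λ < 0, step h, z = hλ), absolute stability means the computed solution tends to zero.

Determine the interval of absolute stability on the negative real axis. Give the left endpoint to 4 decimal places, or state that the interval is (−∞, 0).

z∈(-3.0556,0).

Test eqn y'=λy, z=hλ:
  k1=λy_n ⇒ h·k1=z·y_n;  k2=λ(1+3/5z)y_n ⇒ h·k2=z(1+3/5z)y_n
  y_{n+1}/y_n = 1 + 5/11z + 6/11z(1+3/5z) = 1 + z + 18/55z²
  ⇒ R(z) = 1 + z + 18/55z².

Find x<0 with |R(x)|<1.
x=-0.55: |R|=0.5490
R=1: x+18/55x²=0 ⇒ x=−55/18=-3.0556; min R=1−1/(4·18/55)=0.2361>−1
Confirm numerically:
  x=-2.567: |R|=0.58956 <1
  x=-2.551: |R|=0.57876 <1
  x=-2.291: |R|=0.42675 <1
  x=-2.006: |R|=0.31096 <1
  x=-3.291: |R|=1.25359 >1
  x=-3.181: |R|=1.13059 >1
So |R|<1 on (-3.0556, 0).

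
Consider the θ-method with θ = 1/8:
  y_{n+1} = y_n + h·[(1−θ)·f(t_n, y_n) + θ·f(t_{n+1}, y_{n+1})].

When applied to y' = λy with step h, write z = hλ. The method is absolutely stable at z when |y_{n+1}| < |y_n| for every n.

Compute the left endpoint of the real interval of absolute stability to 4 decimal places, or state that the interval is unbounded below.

On y'=λy, z=hλ:
  y_{n+1} = y_n + z·[7/8·y_n + 1/8·y_{n+1}] ⇒ (1 − 1/8z)y_{n+1} = (1 + 7/8z)y_n
  so R(z) = (1 + 7/8z)/(1 − 1/8z).

Boundary: |R(x)|=1, x<0.
x=-0.61: |R|=0.4332
R=−1: 1+7/8x = −1+1/8x ⇒ -3/4x=2 ⇒ x=2/(-3/4)=-2.6667
Confirm numerically:
  x=-2.098: |R|=0.66211 <1
  x=-1.425: |R|=0.20955 <1
  x=-1.351: |R|=0.15581 <1
  x=-1.077: |R|=0.05079 <1
  x=-3.196: |R|=1.28367 >1
  x=-2.962: |R|=1.16165 >1
Interval (-2.6667, 0).

left endpoint -2.6667.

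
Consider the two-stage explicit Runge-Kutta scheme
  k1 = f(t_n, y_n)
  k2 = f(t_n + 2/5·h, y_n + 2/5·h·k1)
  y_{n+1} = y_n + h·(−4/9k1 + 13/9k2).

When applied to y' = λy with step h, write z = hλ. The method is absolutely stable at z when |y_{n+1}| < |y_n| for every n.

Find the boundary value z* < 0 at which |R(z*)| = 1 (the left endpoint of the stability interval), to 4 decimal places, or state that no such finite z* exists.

left endpoint -1.7308.

Test eqn y'=λy, z=hλ:
  k1=λy_n ⇒ h·k1=z·y_n;  k2=λ(1+2/5z)y_n ⇒ h·k2=z(1+2/5z)y_n
  y_{n+1}/y_n = 1 − 4/9z + 13/9z(1+2/5z) = 1 + z + 26/45z²
  so R(z) = 1 + z + 26/45z².

Solve |R(x)|<1 on ℝ⁻.
x=-1.56: |R|=0.8461
R=1: x+26/45x²=0 ⇒ x=−45/26=-1.7308; min R=1−1/(4·26/45)=0.5673>−1
Confirm numerically:
  x=-1.508: |R|=0.80590 <1
  x=-1.025: |R|=0.58203 <1
  x=-0.837: |R|=0.56777 <1
  x=-2.305: |R|=1.76475 >1
  x=-2.163: |R|=1.54017 >1
Interval (-1.7308, 0).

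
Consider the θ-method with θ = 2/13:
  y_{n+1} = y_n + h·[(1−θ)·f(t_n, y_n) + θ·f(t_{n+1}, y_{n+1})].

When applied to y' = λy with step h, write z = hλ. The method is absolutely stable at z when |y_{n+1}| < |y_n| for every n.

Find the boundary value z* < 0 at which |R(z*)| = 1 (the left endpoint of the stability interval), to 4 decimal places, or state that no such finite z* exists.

z* = -2.8889.

On y'=λy, z=hλ:
  y_{n+1} = y_n + z·[11/13·y_n + 2/13·y_{n+1}] ⇒ (1 − 2/13z)y_{n+1} = (1 + 11/13z)y_n
  ⇒ R(z) = (1 + 11/13z)/(1 − 2/13z).

Find x<0 with |R(x)|<1.
x=-0.95: |R|=0.1711
R=−1: 1+11/13x = −1+2/13x ⇒ -9/13x=2 ⇒ x=2/(-9/13)=-2.8889
Confirm numerically:
  x=-2.082: |R|=0.57691 <1
  x=-1.679: |R|=0.33433 <1
  x=-1.468: |R|=0.19754 <1
  x=-3.282: |R|=1.18084 >1
  x=-3.196: |R|=1.14253 >1
  x=-3.025: |R|=1.06430 >1
Interval (-2.8889, 0).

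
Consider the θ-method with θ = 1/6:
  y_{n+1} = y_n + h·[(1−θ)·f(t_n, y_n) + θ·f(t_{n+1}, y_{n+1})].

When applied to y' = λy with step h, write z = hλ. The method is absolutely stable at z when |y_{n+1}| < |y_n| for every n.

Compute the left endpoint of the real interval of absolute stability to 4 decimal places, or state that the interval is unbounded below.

On y'=λy, z=hλ:
  y_{n+1} = y_n + z·[5/6·y_n + 1/6·y_{n+1}] ⇒ (1 − 1/6z)y_{n+1} = (1 + 5/6z)y_n
  Hence R(z) = (1 + 5/6z)/(1 − 1/6z).

Find x<0 with |R(x)|<1.
x=-0.53: |R|=0.5130
R=−1: 1+5/6x = −1+1/6x ⇒ -2/3x=2 ⇒ x=2/(-2/3)=-3.0000
Confirm numerically:
  x=-2.938: |R|=0.97225 <1
  x=-2.638: |R|=0.83237 <1
  x=-1.561: |R|=0.23873 <1
  x=-3.595: |R|=1.24805 >1
  x=-3.570: |R|=1.23824 >1
So |R|<1 on (-3.0000, 0).

left endpoint -3.0000.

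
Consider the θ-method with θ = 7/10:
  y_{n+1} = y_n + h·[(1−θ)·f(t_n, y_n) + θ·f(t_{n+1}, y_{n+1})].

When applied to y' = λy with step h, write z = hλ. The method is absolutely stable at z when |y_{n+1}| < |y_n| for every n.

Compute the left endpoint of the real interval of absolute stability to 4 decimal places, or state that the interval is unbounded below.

(−∞, 0) — no finite endpoint.

With y'=λy (z=hλ):
  y_{n+1} = y_n + z·[3/10·y_n + 7/10·y_{n+1}] ⇒ (1 − 7/10z)y_{n+1} = (1 + 3/10z)y_n
  so R(z) = (1 + 3/10z)/(1 − 7/10z).

Need |R(x)|<1, x<0.
x=-0.7: |R|=0.5302
x=-2: |R|=0.1667
x=-10: |R|=0.2500
x=-100: |R|=0.4085
θ=7/10≥1/2 ⇒ |1+3/10x|<|1−7/10x| ∀x<0 ⇒ unbounded interval.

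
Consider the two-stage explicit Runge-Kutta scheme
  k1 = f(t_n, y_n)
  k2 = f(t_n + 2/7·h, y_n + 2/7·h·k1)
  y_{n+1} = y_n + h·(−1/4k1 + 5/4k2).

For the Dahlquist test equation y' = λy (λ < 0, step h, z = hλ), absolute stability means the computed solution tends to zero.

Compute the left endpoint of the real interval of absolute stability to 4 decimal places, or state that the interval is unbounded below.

z* = -2.8000.

Test eqn y'=λy, z=hλ:
  k1=λy_n ⇒ h·k1=z·y_n;  k2=λ(1+2/7z)y_n ⇒ h·k2=z(1+2/7z)y_n
  y_{n+1}/y_n = 1 − 1/4z + 5/4z(1+2/7z) = 1 + z + 5/14z²
  Hence R(z) = 1 + z + 5/14z².

Find x<0 with |R(x)|<1.
x=-0.75: |R|=0.4509
R=1: x+5/14x²=0 ⇒ x=−14/5=-2.8000; min R=1−1/(4·5/14)=0.3000>−1
Confirm numerically:
  x=-2.534: |R|=0.75927 <1
  x=-2.491: |R|=0.72510 <1
  x=-2.350: |R|=0.62232 <1
  x=-2.130: |R|=0.49032 <1
  x=-3.143: |R|=1.38502 >1
  x=-3.128: |R|=1.36642 >1
So |R|<1 on (-2.8000, 0).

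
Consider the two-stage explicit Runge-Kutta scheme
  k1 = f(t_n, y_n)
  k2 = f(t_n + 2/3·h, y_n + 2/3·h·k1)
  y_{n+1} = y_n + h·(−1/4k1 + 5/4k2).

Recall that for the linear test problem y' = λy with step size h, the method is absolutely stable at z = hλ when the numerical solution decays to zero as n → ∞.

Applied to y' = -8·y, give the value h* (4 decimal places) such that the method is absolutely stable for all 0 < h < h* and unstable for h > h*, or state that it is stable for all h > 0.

(-1.2000,0); λ=-8 ⇒ h* = (6/5)/8 = 0.1500.

With y'=λy (z=hλ):
  k1=λy_n ⇒ h·k1=z·y_n;  k2=λ(1+2/3z)y_n ⇒ h·k2=z(1+2/3z)y_n
  y_{n+1}/y_n = 1 − 1/4z + 5/4z(1+2/3z) = 1 + z + 5/6z²
  ⇒ R(z) = 1 + z + 5/6z².

Solve |R(x)|<1 on ℝ⁻.
x=-0.61: |R|=0.7001
R=1: x+5/6x²=0 ⇒ x=−6/5=-1.2000; min R=1−1/(4·5/6)=0.7000>−1
Confirm numerically:
  x=-1.164: |R|=0.96508 <1
  x=-1.135: |R|=0.93852 <1
  x=-0.572: |R|=0.70065 <1
  x=-1.709: |R|=1.72490 >1
  x=-1.679: |R|=1.67020 >1
  x=-1.235: |R|=1.03602 >1
Stable set (-1.2000, 0).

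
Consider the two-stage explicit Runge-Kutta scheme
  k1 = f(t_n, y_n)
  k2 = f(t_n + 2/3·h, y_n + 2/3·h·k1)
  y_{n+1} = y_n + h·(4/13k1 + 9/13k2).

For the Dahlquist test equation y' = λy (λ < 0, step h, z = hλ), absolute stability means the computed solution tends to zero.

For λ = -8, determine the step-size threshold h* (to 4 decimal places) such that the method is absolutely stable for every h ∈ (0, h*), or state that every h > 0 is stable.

(-2.1667,0); λ=-8 ⇒ h* = (13/6)/8 = 0.2708.

With y'=λy (z=hλ):
  k1=λy_n ⇒ h·k1=z·y_n;  k2=λ(1+2/3z)y_n ⇒ h·k2=z(1+2/3z)y_n
  y_{n+1}/y_n = 1 + 4/13z + 9/13z(1+2/3z) = 1 + z + 6/13z²
  Hence R(z) = 1 + z + 6/13z².

Need |R(x)|<1, x<0.
x=-0.46: |R|=0.6377
R=1: x+6/13x²=0 ⇒ x=−13/6=-2.1667; min R=1−1/(4·6/13)=0.4583>−1
Confirm numerically:
  x=-2.056: |R|=0.89499 <1
  x=-1.859: |R|=0.73602 <1
  x=-1.400: |R|=0.50462 <1
  x=-1.118: |R|=0.45889 <1
  x=-2.516: |R|=1.40566 >1
  x=-2.258: |R|=1.09518 >1
Stable set (-2.1667, 0).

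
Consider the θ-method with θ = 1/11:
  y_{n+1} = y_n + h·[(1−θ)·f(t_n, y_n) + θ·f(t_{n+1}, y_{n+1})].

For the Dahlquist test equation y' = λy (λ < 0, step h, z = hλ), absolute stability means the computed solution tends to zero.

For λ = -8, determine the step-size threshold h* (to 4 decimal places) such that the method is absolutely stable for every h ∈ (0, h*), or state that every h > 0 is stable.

With y'=λy (z=hλ):
  y_{n+1} = y_n + z·[10/11·y_n + 1/11·y_{n+1}] ⇒ (1 − 1/11z)y_{n+1} = (1 + 10/11z)y_n
  R(z) = (1 + 10/11z)/(1 − 1/11z).

Boundary: |R(x)|=1, x<0.
x=-0.56: |R|=0.4671
R=−1: 1+10/11x = −1+1/11x ⇒ -9/11x=2 ⇒ x=2/(-9/11)=-2.4444
Confirm numerically:
  x=-2.295: |R|=0.89883 <1
  x=-2.237: |R|=0.85896 <1
  x=-1.953: |R|=0.65853 <1
  x=-1.102: |R|=0.00165 <1
  x=-2.609: |R|=1.10883 >1
  x=-2.550: |R|=1.07011 >1
  x=-2.507: |R|=1.04168 >1
Stable set (-2.4444, 0).

(-2.4444,0); λ=-8 ⇒ h* = (22/9)/8 = 0.3056.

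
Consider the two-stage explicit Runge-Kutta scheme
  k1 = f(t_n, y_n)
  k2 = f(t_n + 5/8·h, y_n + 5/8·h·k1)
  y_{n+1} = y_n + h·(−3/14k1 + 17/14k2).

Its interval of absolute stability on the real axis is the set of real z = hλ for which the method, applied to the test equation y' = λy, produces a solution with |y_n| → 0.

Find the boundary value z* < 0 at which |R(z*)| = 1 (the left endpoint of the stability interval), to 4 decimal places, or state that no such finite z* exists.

With y'=λy (z=hλ):
  k1=λy_n ⇒ h·k1=z·y_n;  k2=λ(1+5/8z)y_n ⇒ h·k2=z(1+5/8z)y_n
  y_{n+1}/y_n = 1 − 3/14z + 17/14z(1+5/8z) = 1 + z + 85/112z²
  Hence R(z) = 1 + z + 85/112z².

Find x<0 with |R(x)|<1.
x=-1.76: |R|=1.5909
R=1: x+85/112x²=0 ⇒ x=−112/85=-1.3176; min R=1−1/(4·85/112)=0.6706>−1
Confirm numerically:
  x=-1.020: |R|=0.76959 <1
  x=-1.002: |R|=0.75997 <1
  x=-0.884: |R|=0.70907 <1
  x=-0.827: |R|=0.69205 <1
  x=-1.869: |R|=1.78206 >1
  x=-1.446: |R|=1.14086 >1
So |R|<1 on (-1.3176, 0).

left endpoint -1.3176.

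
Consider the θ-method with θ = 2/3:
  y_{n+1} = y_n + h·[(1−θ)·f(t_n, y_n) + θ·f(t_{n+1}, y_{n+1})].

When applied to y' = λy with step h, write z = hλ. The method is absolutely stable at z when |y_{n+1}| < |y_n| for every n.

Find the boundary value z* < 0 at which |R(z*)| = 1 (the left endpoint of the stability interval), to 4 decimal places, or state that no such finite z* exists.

(−∞, 0) — no finite endpoint.

Test eqn y'=λy, z=hλ:
  y_{n+1} = y_n + z·[1/3·y_n + 2/3·y_{n+1}] ⇒ (1 − 2/3z)y_{n+1} = (1 + 1/3z)y_n
  ⇒ R(z) = (1 + 1/3z)/(1 − 2/3z).

Need |R(x)|<1, x<0.
x=-0.97: |R|=0.4109
x=-2: |R|=0.1429
x=-10: |R|=0.3043
x=-100: |R|=0.4778
θ=2/3≥1/2 ⇒ |1+1/3x|<|1−2/3x| ∀x<0 ⇒ interval (−∞,0).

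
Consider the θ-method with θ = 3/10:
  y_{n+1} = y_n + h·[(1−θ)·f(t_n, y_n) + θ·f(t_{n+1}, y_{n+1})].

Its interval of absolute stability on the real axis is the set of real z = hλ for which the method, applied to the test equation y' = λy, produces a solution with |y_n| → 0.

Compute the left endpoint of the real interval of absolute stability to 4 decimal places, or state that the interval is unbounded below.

Set f=λy, z=hλ:
  y_{n+1} = y_n + z·[7/10·y_n + 3/10·y_{n+1}] ⇒ (1 − 3/10z)y_{n+1} = (1 + 7/10z)y_n
  R(z) = (1 + 7/10z)/(1 − 3/10z).

Boundary: |R(x)|=1, x<0.
x=-0.93: |R|=0.2729
R=−1: 1+7/10x = −1+3/10x ⇒ -2/5x=2 ⇒ x=2/(-2/5)=-5.0000
Confirm numerically:
  x=-3.335: |R|=0.66708 <1
  x=-3.165: |R|=0.62349 <1
  x=-2.930: |R|=0.55934 <1
  x=-5.557: |R|=1.08354 >1
  x=-5.304: |R|=1.04693 >1
  x=-5.153: |R|=1.02404 >1
Interval (-5.0000, 0).

left endpoint -5.0000.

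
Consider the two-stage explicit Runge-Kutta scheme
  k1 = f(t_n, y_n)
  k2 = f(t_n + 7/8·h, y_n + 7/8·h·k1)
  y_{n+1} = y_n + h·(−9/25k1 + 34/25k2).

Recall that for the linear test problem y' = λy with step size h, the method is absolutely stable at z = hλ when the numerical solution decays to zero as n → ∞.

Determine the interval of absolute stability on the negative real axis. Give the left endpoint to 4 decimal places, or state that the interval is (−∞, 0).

(-0.8403, 0).

Set f=λy, z=hλ:
  k1=λy_n ⇒ h·k1=z·y_n;  k2=λ(1+7/8z)y_n ⇒ h·k2=z(1+7/8z)y_n
  y_{n+1}/y_n = 1 − 9/25z + 34/25z(1+7/8z) = 1 + z + 119/100z²
  R(z) = 1 + z + 119/100z².

Find x<0 with |R(x)|<1.
x=-1.78: |R|=2.9904
R=1: x+119/100x²=0 ⇒ x=−100/119=-0.8403; min R=1−1/(4·119/100)=0.7899>−1
Confirm numerically:
  x=-0.798: |R|=0.95980 <1
  x=-0.513: |R|=0.80017 <1
  x=-0.402: |R|=0.79031 <1
  x=-0.387: |R|=0.79123 <1
  x=-1.296: |R|=1.70274 >1
  x=-1.075: |R|=1.30019 >1
Interval (-0.8403, 0).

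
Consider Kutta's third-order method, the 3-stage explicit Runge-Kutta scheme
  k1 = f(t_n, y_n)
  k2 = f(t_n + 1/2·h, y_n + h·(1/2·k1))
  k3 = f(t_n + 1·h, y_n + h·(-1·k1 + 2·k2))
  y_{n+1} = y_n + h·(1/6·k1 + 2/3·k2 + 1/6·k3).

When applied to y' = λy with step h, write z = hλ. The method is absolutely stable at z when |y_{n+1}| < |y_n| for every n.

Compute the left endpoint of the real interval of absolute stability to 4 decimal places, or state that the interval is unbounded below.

left endpoint -2.5127.

With y'=λy (z=hλ):
  order 3, 3-stage ⇒ R(z)=1+z+z^2/2+z^3/6
  (e.g. R(-1.09)=0.28821, |R|=0.28821)

Solve |R(x)|<1 on ℝ⁻.
x=-1.09: |R|=0.2882
|R(-2.38)|=0.7947 |R(-0.7)|=0.4878 |R(-0.59)|=0.5498
Bisect:
  x_lo=-2.9165 |R|=1.7982  x_hi=-0.2586 |R|=0.7720
  mid=-1.58755 |R|=0.00575 →hi
  mid=-2.25204 |R|=0.61980 →hi
  mid=-2.58428 |R|=1.12154 →lo
  mid=-2.41816 |R|=0.85110 →hi
  mid=-2.50122 |R|=0.98115 →hi
  mid=-2.54275 |R|=1.05001 →lo
  mid=-2.52198 |R|=1.01525 →lo
  mid=-2.51160 |R|=0.99812 →hi
  mid=-2.51679 |R|=1.00666 →lo
  ...
  [-2.51290,-2.51273] ⇒ x*=-2.5127
So |R|<1 on (-2.5127, 0).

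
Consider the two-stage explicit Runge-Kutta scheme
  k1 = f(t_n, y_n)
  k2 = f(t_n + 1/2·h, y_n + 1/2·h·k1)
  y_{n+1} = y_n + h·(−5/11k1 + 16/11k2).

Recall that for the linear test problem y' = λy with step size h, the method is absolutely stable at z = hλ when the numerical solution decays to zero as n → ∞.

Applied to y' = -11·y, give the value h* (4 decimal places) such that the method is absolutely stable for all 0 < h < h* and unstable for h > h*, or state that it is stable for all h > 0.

Test eqn y'=λy, z=hλ:
  k1=λy_n ⇒ h·k1=z·y_n;  k2=λ(1+1/2z)y_n ⇒ h·k2=z(1+1/2z)y_n
  y_{n+1}/y_n = 1 − 5/11z + 16/11z(1+1/2z) = 1 + z + 8/11z²
  ⇒ R(z) = 1 + z + 8/11z².

Find x<0 with |R(x)|<1.
x=-1.8: |R|=1.5564
R=1: x+8/11x²=0 ⇒ x=−11/8=-1.3750; min R=1−1/(4·8/11)=0.6562>−1
Confirm numerically:
  x=-1.019: |R|=0.73617 <1
  x=-0.930: |R|=0.69902 <1
  x=-0.781: |R|=0.66261 <1
  x=-1.907: |R|=1.73784 >1
  x=-1.440: |R|=1.06807 >1
So |R|<1 on (-1.3750, 0).

(-1.3750,0); λ=-11 ⇒ h* = (11/8)/11 = 0.1250.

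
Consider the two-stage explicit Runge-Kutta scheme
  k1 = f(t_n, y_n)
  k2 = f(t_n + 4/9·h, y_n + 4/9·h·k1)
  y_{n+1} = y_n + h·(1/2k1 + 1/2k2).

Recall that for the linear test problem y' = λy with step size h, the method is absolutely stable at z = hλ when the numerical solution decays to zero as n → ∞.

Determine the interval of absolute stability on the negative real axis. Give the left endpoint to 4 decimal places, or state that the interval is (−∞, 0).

(-4.5000, 0).

With y'=λy (z=hλ):
  k1=λy_n ⇒ h·k1=z·y_n;  k2=λ(1+4/9z)y_n ⇒ h·k2=z(1+4/9z)y_n
  y_{n+1}/y_n = 1 + 1/2z + 1/2z(1+4/9z) = 1 + z + 2/9z²
  so R(z) = 1 + z + 2/9z².

Boundary: |R(x)|=1, x<0.
x=-1.73: |R|=0.0649
R=1: x+2/9x²=0 ⇒ x=−9/2=-4.5000; min R=1−1/(4·2/9)=-0.1250>−1
Confirm numerically:
  x=-3.158: |R|=0.05821 <1
  x=-2.993: |R|=0.00232 <1
  x=-2.168: |R|=0.12351 <1
  x=-5.058: |R|=1.62719 >1
  x=-4.854: |R|=1.38185 >1
  x=-4.758: |R|=1.27279 >1
So |R|<1 on (-4.5000, 0).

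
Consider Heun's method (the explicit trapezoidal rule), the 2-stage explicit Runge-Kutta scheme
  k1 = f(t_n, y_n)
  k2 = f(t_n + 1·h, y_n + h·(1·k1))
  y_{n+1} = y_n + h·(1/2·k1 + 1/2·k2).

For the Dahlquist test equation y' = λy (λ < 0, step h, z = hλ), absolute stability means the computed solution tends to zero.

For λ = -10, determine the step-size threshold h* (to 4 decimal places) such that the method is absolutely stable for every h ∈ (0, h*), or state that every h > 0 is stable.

(-2.0000,0); λ=-10 ⇒ h* = 0.2000.

On y'=λy, z=hλ:
  order 2, 2-stage ⇒ R(z)=1+z+z^2/2
  (e.g. R(-1.71)=0.75205, |R|=0.75205)

Solve |R(x)|<1 on ℝ⁻.
x=-1.71: |R|=0.7520
|R(-2.1)|=1.1050 |R(-2.04)|=1.0408 |R(-1.63)|=0.6985
Bisect:
  x_lo=-2.3832 |R|=1.4567  x_hi=-0.1104 |R|=0.8957
  mid=-1.24681 |R|=0.53046 →hi
  mid=-1.81502 |R|=0.83213 →hi
  mid=-2.09913 |R|=1.10404 →lo
  mid=-1.95707 |R|=0.95799 →hi
  mid=-2.02810 |R|=1.02849 →lo
  mid=-1.99259 |R|=0.99261 →hi
  mid=-2.01034 |R|=1.01040 →lo
  mid=-2.00146 |R|=1.00147 →lo
  mid=-1.99703 |R|=0.99703 →hi
  mid=-1.99925 |R|=0.99925 →hi
  ...
  [-2.00008,-1.99994] ⇒ x*=-2.0000
So |R|<1 on (-2.0000, 0).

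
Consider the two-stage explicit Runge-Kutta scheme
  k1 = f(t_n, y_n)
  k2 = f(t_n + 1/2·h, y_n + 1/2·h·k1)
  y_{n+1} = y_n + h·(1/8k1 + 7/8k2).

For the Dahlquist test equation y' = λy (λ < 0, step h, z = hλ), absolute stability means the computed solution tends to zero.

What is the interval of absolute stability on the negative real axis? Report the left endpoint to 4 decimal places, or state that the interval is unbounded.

With y'=λy (z=hλ):
  k1=λy_n ⇒ h·k1=z·y_n;  k2=λ(1+1/2z)y_n ⇒ h·k2=z(1+1/2z)y_n
  y_{n+1}/y_n = 1 + 1/8z + 7/8z(1+1/2z) = 1 + z + 7/16z²
  so R(z) = 1 + z + 7/16z².

Need |R(x)|<1, x<0.
x=-0.98: |R|=0.4402
R=1: x+7/16x²=0 ⇒ x=−16/7=-2.2857; min R=1−1/(4·7/16)=0.4286>−1
Confirm numerically:
  x=-2.027: |R|=0.77057 <1
  x=-1.480: |R|=0.47830 <1
  x=-1.434: |R|=0.46566 <1
  x=-2.705: |R|=1.49620 >1
  x=-2.544: |R|=1.28747 >1
So |R|<1 on (-2.2857, 0).

(-2.2857, 0).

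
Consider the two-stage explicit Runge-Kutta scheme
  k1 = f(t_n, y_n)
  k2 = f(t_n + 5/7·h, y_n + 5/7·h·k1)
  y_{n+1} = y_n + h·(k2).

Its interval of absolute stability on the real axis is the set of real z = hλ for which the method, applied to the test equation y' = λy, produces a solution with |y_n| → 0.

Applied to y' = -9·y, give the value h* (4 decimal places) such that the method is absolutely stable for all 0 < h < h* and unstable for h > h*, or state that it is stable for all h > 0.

(-1.4000,0); λ=-9 ⇒ h* = (7/5)/9 = 0.1556.

Test eqn y'=λy, z=hλ:
  k1=λy_n ⇒ h·k1=z·y_n;  k2=λ(1+5/7z)y_n ⇒ h·k2=z(1+5/7z)y_n
  y_{n+1}/y_n = 1 + z(1+5/7z) = 1 + z + 5/7z²
  so R(z) = 1 + z + 5/7z².

Boundary: |R(x)|=1, x<0.
x=-1.35: |R|=0.9518
R=1: x+5/7x²=0 ⇒ x=−7/5=-1.4000; min R=1−1/(4·5/7)=0.6500>−1
Confirm numerically:
  x=-1.291: |R|=0.89949 <1
  x=-1.173: |R|=0.80981 <1
  x=-0.961: |R|=0.69866 <1
  x=-0.874: |R|=0.67163 <1
  x=-1.838: |R|=1.57503 >1
  x=-1.826: |R|=1.55563 >1
  x=-1.476: |R|=1.08013 >1
So |R|<1 on (-1.4000, 0).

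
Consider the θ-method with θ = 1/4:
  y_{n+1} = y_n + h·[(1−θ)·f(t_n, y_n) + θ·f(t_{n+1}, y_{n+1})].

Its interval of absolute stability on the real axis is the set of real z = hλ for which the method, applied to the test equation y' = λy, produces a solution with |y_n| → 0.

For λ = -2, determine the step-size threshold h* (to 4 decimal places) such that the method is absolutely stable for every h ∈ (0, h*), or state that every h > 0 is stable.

On y'=λy, z=hλ:
  y_{n+1} = y_n + z·[3/4·y_n + 1/4·y_{n+1}] ⇒ (1 − 1/4z)y_{n+1} = (1 + 3/4z)y_n
  so R(z) = (1 + 3/4z)/(1 − 1/4z).

Find x<0 with |R(x)|<1.
x=-1.79: |R|=0.2366
R=−1: 1+3/4x = −1+1/4x ⇒ -1/2x=2 ⇒ x=2/(-1/2)=-4.0000
Confirm numerically:
  x=-3.558: |R|=0.88304 <1
  x=-3.510: |R|=0.86951 <1
  x=-1.806: |R|=0.24423 <1
  x=-1.606: |R|=0.14592 <1
  x=-4.583: |R|=1.13585 >1
  x=-4.159: |R|=1.03898 >1
Stable set (-4.0000, 0).

(-4.0000,0); λ=-2 ⇒ h* = (4)/2 = 2.0000.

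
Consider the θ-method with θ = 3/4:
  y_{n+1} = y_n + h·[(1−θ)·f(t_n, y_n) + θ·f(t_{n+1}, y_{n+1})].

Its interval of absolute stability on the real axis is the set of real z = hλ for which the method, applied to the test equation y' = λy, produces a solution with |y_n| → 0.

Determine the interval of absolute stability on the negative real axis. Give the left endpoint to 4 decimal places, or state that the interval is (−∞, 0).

unbounded; (−∞, 0).

On y'=λy, z=hλ:
  y_{n+1} = y_n + z·[1/4·y_n + 3/4·y_{n+1}] ⇒ (1 − 3/4z)y_{n+1} = (1 + 1/4z)y_n
  Hence R(z) = (1 + 1/4z)/(1 − 3/4z).

Solve |R(x)|<1 on ℝ⁻.
x=-1.77: |R|=0.2395
x=-2: |R|=0.2000
x=-10: |R|=0.1765
x=-100: |R|=0.3158
θ=3/4≥1/2 ⇒ |1+1/4x|<|1−3/4x| ∀x<0 ⇒ unbounded interval.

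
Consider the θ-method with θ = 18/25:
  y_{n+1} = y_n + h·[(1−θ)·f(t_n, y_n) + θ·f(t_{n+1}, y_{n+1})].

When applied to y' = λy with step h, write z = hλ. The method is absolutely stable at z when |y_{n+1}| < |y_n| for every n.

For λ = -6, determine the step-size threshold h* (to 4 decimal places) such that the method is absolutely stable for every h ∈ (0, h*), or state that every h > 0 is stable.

unbounded; (−∞, 0). Any h>0 works for λ=-6.

Test eqn y'=λy, z=hλ:
  y_{n+1} = y_n + z·[7/25·y_n + 18/25·y_{n+1}] ⇒ (1 − 18/25z)y_{n+1} = (1 + 7/25z)y_n
  R(z) = (1 + 7/25z)/(1 − 18/25z).

Need |R(x)|<1, x<0.
x=-0.58: |R|=0.5909
x=-2: |R|=0.1803
x=-10: |R|=0.2195
x=-100: |R|=0.3699
θ=18/25≥1/2 ⇒ |1+7/25x|<|1−18/25x| ∀x<0 ⇒ unbounded interval.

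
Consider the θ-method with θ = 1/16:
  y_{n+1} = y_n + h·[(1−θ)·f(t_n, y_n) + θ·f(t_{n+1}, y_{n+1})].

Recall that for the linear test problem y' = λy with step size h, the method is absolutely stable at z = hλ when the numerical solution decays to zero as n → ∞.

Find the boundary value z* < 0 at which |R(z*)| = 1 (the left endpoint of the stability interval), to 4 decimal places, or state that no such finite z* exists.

On y'=λy, z=hλ:
  y_{n+1} = y_n + z·[15/16·y_n + 1/16·y_{n+1}] ⇒ (1 − 1/16z)y_{n+1} = (1 + 15/16z)y_n
  so R(z) = (1 + 15/16z)/(1 − 1/16z).

Need |R(x)|<1, x<0.
x=-0.82: |R|=0.2200
R=−1: 1+15/16x = −1+1/16x ⇒ -7/8x=2 ⇒ x=2/(-7/8)=-2.2857
Confirm numerically:
  x=-2.126: |R|=0.87664 <1
  x=-1.883: |R|=0.68473 <1
  x=-1.020: |R|=0.04113 <1
  x=-2.870: |R|=1.43349 >1
  x=-2.702: |R|=1.31162 >1
  x=-2.338: |R|=1.03992 >1
Stable set (-2.2857, 0).

z* = -2.2857.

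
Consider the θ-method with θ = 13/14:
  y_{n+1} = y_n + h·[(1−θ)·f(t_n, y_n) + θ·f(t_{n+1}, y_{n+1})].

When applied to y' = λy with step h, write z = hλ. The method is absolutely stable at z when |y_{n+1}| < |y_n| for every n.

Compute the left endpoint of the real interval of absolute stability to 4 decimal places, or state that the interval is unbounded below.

Test eqn y'=λy, z=hλ:
  y_{n+1} = y_n + z·[1/14·y_n + 13/14·y_{n+1}] ⇒ (1 − 13/14z)y_{n+1} = (1 + 1/14z)y_n
  Hence R(z) = (1 + 1/14z)/(1 − 13/14z).

Boundary: |R(x)|=1, x<0.
x=-0.97: |R|=0.4897
x=-2: |R|=0.3000
x=-10: |R|=0.0278
x=-100: |R|=0.0654
θ=13/14≥1/2 ⇒ |1+1/14x|<|1−13/14x| ∀x<0 ⇒ unbounded interval.

interval (−∞, 0).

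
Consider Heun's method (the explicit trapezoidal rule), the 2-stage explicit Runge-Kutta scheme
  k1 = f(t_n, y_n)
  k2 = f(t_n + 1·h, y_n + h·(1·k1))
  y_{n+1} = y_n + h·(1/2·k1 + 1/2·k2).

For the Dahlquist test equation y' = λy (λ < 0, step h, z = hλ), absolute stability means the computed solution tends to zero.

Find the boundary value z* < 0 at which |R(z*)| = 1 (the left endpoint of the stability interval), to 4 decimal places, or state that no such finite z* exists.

With y'=λy (z=hλ):
  order 2, 2-stage ⇒ R(z)=1+z+z^2/2
  (e.g. R(-1.49)=0.62005, |R|=0.62005)

Find x<0 with |R(x)|<1.
x=-1.49: |R|=0.6200
|R(-1.96)|=0.9608 |R(-1.39)|=0.5760 |R(-0.89)|=0.5061
Bisect:
  x_lo=-2.4980 |R|=1.6221  x_hi=-0.1239 |R|=0.8838
  mid=-1.31096 |R|=0.54835 →hi
  mid=-1.90451 |R|=0.90907 →hi
  mid=-2.20128 |R|=1.22153 →lo
  mid=-2.05289 |R|=1.05429 →lo
  mid=-1.97870 |R|=0.97893 →hi
  mid=-2.01580 |R|=1.01592 →lo
  mid=-1.99725 |R|=0.99725 →hi
  mid=-2.00652 |R|=1.00654 →lo
  ...
  [-2.00000,-1.99986] ⇒ x*=-2.0000
So |R|<1 on (-2.0000, 0).

left endpoint -2.0000.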